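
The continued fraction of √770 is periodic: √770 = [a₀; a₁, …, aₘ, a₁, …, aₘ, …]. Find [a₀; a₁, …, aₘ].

[27; 1, 2, 1, 54]

a₀ = ⌊√770⌋ = 27.
With m₀=0, d₀=1 and mₖ₊₁ = dₖaₖ − mₖ, dₖ₊₁ = (n − mₖ₊₁²)/dₖ, aₖ₊₁ = ⌊(a₀+mₖ₊₁)/dₖ₊₁⌋:
  k=1: m=27, d=41, a=1
  k=2: m=14, d=14, a=2
  k=3: m=14, d=41, a=1
  k=4: m=27, d=1, a=54
d=1 and a=2a₀=54 at k=4, so the next step gives (m, d) = (27, 41) again — its k=1 value — and the period has length 4.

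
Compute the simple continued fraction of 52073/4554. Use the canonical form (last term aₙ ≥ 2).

52073 = 11*4554 + 1979
4554 = 2*1979 + 596
1979 = 3*596 + 191
596 = 3*191 + 23
191 = 8*23 + 7
23 = 3*7 + 2
7 = 3*2 + 1
2 = 2*1 + 0  (stop)
So 52073/4554 = [11; 2, 3, 3, 8, 3, 3, 2].

[11; 2, 3, 3, 8, 3, 3, 2]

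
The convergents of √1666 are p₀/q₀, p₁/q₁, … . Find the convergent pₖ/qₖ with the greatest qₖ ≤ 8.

204/5

√1666 = [40; 1, 4, 2, 4, 1, 80, …] (period length 6).
Convergents:
  p_0/q_0 = 40/1
  p_1/q_1 = 41/1
  p_2/q_2 = 204/5
  p_3/q_3 = 449/11
q_2 = 5 ≤ 8 < 11 = q_3, so the answer is 204/5.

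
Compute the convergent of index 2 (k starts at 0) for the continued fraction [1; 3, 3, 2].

13/10

Using pₖ = aₖpₖ₋₁ + pₖ₋₂, qₖ = aₖqₖ₋₁ + qₖ₋₂ (with p₋₁=1, p₋₂=0, q₋₁=0, q₋₂=1):
  k=0: a=1, p=1, q=1
  k=1: a=3, p=4, q=3
  k=2: a=3, p=13, q=10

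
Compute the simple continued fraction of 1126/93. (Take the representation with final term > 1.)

1126 = 12×93 + 10
93 = 9×10 + 3
10 = 3×3 + 1
3 = 3×1 + 0  (stop)
So 1126/93 = [12; 9, 3, 3].

[12; 9, 3, 3]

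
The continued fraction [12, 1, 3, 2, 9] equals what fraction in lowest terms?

Using pₖ = aₖpₖ₋₁ + pₖ₋₂ and qₖ = aₖqₖ₋₁ + qₖ₋₂:
  k=0: a=12, p=12, q=1
  k=1: a=1, p=13, q=1
  k=2: a=3, p=51, q=4
  k=3: a=2, p=115, q=9
  k=4: a=9, p=1086, q=85

1086/85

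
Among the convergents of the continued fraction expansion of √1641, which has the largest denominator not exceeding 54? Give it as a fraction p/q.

2147/53

√1641 = [40; 1, 1, 26, 1, 1, 80, …] (period length 6).
Convergents:
  p_0/q_0 = 40/1
  p_1/q_1 = 41/1
  p_2/q_2 = 81/2
  p_3/q_3 = 2147/53
  p_4/q_4 = 2228/55
q_3 = 53 ≤ 54 < 55 = q_4, so the answer is 2147/53.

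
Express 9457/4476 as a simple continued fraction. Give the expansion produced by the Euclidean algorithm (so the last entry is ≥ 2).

9457 = 2×4476 + 505
4476 = 8×505 + 436
505 = 1×436 + 69
436 = 6×69 + 22
69 = 3×22 + 3
22 = 7×3 + 1
3 = 3×1 + 0  (stop)
So 9457/4476 = [2; 8, 1, 6, 3, 7, 3].

[2; 8, 1, 6, 3, 7, 3]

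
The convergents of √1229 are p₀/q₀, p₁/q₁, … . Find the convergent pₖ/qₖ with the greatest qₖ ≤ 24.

√1229 = [35; 17, 1, 1, 17, 70, …] (period length 5).
Convergents:
  p_0/q_0 = 35/1
  p_1/q_1 = 596/17
  p_2/q_2 = 631/18
  p_3/q_3 = 1227/35
q_2 = 18 ≤ 24 < 35 = q_3, so the answer is 631/18.

631/18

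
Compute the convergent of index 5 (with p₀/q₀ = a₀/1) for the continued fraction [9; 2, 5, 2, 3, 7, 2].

5722/605

Using pₖ = aₖpₖ₋₁ + pₖ₋₂, qₖ = aₖqₖ₋₁ + qₖ₋₂ (with p₋₁=1, p₋₂=0, q₋₁=0, q₋₂=1):
  k=0: a=9, p=9, q=1
  k=1: a=2, p=19, q=2
  k=2: a=5, p=104, q=11
  k=3: a=2, p=227, q=24
  k=4: a=3, p=785, q=83
  k=5: a=7, p=5722, q=605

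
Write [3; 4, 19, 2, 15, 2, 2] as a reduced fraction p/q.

40751/12551

Fold from the inside: start with 2/1.
  2 + 1/2 = 5/2
  15 + 2/5 = 77/5
  2 + 5/77 = 159/77
  19 + 77/159 = 3098/159
  4 + 159/3098 = 12551/3098
  3 + 3098/12551 = 40751/12551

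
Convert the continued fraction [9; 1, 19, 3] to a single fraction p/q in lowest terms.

Fold from the inside: start with 3/1.
  19 + 1/3 = 58/3
  1 + 3/58 = 61/58
  9 + 58/61 = 607/61

607/61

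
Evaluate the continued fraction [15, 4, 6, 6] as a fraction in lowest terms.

Fold from the inside: start with 6/1.
  6 + 1/6 = 37/6
  4 + 6/37 = 154/37
  15 + 37/154 = 2347/154

2347/154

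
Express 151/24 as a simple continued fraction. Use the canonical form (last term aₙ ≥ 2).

151 = 6×24 + 7
24 = 3×7 + 3
7 = 2×3 + 1
3 = 3×1 + 0  (stop)
So 151/24 = [6; 3, 2, 3].

[6; 3, 2, 3]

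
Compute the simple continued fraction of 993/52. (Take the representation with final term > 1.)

993 = 19×52 + 5
52 = 10×5 + 2
5 = 2×2 + 1
2 = 2×1 + 0  (stop)
So 993/52 = [19; 10, 2, 2].

[19; 10, 2, 2]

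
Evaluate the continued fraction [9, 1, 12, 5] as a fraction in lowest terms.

Using pₖ = aₖpₖ₋₁ + pₖ₋₂ and qₖ = aₖqₖ₋₁ + qₖ₋₂:
  k=0: a=9, p=9, q=1
  k=1: a=1, p=10, q=1
  k=2: a=12, p=129, q=13
  k=3: a=5, p=655, q=66

655/66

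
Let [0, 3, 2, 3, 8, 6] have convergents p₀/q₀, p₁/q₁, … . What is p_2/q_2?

2/7

Using pₖ = aₖpₖ₋₁ + pₖ₋₂, qₖ = aₖqₖ₋₁ + qₖ₋₂ (with p₋₁=1, p₋₂=0, q₋₁=0, q₋₂=1):
  k=0: a=0, p=0, q=1
  k=1: a=3, p=1, q=3
  k=2: a=2, p=2, q=7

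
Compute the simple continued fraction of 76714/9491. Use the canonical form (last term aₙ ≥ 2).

[8; 12, 13, 3, 9, 2]

76714 = 8·9491 + 786
9491 = 12·786 + 59
786 = 13·59 + 19
59 = 3·19 + 2
19 = 9·2 + 1
2 = 2·1 + 0  (stop)
So 76714/9491 = [8; 12, 13, 3, 9, 2].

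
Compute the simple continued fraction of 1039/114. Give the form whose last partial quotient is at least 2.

[9; 8, 1, 3, 3]

1039 = 9×114 + 13
114 = 8×13 + 10
13 = 1×10 + 3
10 = 3×3 + 1
3 = 3×1 + 0  (stop)
So 1039/114 = [9; 8, 1, 3, 3].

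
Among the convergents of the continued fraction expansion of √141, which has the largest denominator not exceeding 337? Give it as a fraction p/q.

2268/191

√141 = [11; 1, 6, 1, 22, …] (period length 4).
Convergents:
  p_0/q_0 = 11/1
  p_1/q_1 = 12/1
  p_2/q_2 = 83/7
  p_3/q_3 = 95/8
  p_4/q_4 = 2173/183
  p_5/q_5 = 2268/191
  p_6/q_6 = 15781/1329
q_5 = 191 ≤ 337 < 1329 = q_6, so the answer is 2268/191.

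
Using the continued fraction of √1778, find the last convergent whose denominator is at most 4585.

128017/3036

√1778 = [42; 6, 84, …] (period length 2).
Convergents:
  p_0/q_0 = 42/1
  p_1/q_1 = 253/6
  p_2/q_2 = 21294/505
  p_3/q_3 = 128017/3036
  p_4/q_4 = 10774722/255529
q_3 = 3036 ≤ 4585 < 255529 = q_4, so the answer is 128017/3036.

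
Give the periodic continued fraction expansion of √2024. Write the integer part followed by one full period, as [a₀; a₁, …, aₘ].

a₀ = ⌊√2024⌋ = 44.
With m₀=0, d₀=1 and mₖ₊₁ = dₖaₖ − mₖ, dₖ₊₁ = (n − mₖ₊₁²)/dₖ, aₖ₊₁ = ⌊(a₀+mₖ₊₁)/dₖ₊₁⌋:
  k=1: m=44, d=88, a=1
  k=2: m=44, d=1, a=88
d=1 and a=2a₀=88 at k=2, so the next step gives (m, d) = (44, 88) again — its k=1 value — and the period has length 2.

[44; 1, 88]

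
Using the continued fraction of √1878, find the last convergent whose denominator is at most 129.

√1878 = [43; 2, 1, 42, 1, 2, 86, …] (period length 6).
Convergents:
  p_0/q_0 = 43/1
  p_1/q_1 = 87/2
  p_2/q_2 = 130/3
  p_3/q_3 = 5547/128
  p_4/q_4 = 5677/131
q_3 = 128 ≤ 129 < 131 = q_4, so the answer is 5547/128.

5547/128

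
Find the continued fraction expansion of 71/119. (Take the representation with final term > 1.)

71 = 0*119 + 71
119 = 1*71 + 48
71 = 1*48 + 23
48 = 2*23 + 2
23 = 11*2 + 1
2 = 2*1 + 0  (stop)
So 71/119 = [0; 1, 1, 2, 11, 2].

[0; 1, 1, 2, 11, 2]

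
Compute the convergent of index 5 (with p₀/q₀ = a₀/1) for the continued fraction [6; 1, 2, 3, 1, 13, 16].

Using pₖ = aₖpₖ₋₁ + pₖ₋₂, qₖ = aₖqₖ₋₁ + qₖ₋₂ (with p₋₁=1, p₋₂=0, q₋₁=0, q₋₂=1):
  k=0: a=6, p=6, q=1
  k=1: a=1, p=7, q=1
  k=2: a=2, p=20, q=3
  k=3: a=3, p=67, q=10
  k=4: a=1, p=87, q=13
  k=5: a=13, p=1198, q=179

1198/179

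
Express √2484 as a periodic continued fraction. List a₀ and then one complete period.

a₀ = ⌊√2484⌋ = 49.
With m₀=0, d₀=1 and mₖ₊₁ = dₖaₖ − mₖ, dₖ₊₁ = (n − mₖ₊₁²)/dₖ, aₖ₊₁ = ⌊(a₀+mₖ₊₁)/dₖ₊₁⌋:
  k=1: m=49, d=83, a=1
  k=2: m=34, d=16, a=5
  k=3: m=46, d=23, a=4
  k=4: m=46, d=16, a=5
  k=5: m=34, d=83, a=1
  k=6: m=49, d=1, a=98
d=1 and a=2a₀=98 at k=6, so the next step gives (m, d) = (49, 83) again — its k=1 value — and the period has length 6.

[49; 1, 5, 4, 5, 1, 98]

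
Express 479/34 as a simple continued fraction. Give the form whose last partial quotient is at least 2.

[14; 11, 3]

479 = 14×34 + 3
34 = 11×3 + 1
3 = 3×1 + 0  (stop)
So 479/34 = [14; 11, 3].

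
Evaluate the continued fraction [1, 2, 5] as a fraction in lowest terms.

Fold from the inside: start with 5/1.
  2 + 1/5 = 11/5
  1 + 5/11 = 16/11

16/11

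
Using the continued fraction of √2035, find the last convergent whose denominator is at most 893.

√2035 = [45; 9, 90, …] (period length 2).
Convergents:
  p_0/q_0 = 45/1
  p_1/q_1 = 406/9
  p_2/q_2 = 36585/811
  p_3/q_3 = 329671/7308
q_2 = 811 ≤ 893 < 7308 = q_3, so the answer is 36585/811.

36585/811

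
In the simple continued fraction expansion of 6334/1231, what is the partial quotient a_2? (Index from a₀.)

1

6334 = 5·1231 + 179   →  a_0 = 5
1231 = 6·179 + 157   →  a_1 = 6
179 = 1·157 + 22   →  a_2 = 1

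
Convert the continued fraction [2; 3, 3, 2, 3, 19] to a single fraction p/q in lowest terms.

3511/1524

Fold from the inside: start with 19/1.
  3 + 1/19 = 58/19
  2 + 19/58 = 135/58
  3 + 58/135 = 463/135
  3 + 135/463 = 1524/463
  2 + 463/1524 = 3511/1524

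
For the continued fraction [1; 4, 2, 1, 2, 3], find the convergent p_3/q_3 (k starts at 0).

16/13

Using pₖ = aₖpₖ₋₁ + pₖ₋₂, qₖ = aₖqₖ₋₁ + qₖ₋₂ (with p₋₁=1, p₋₂=0, q₋₁=0, q₋₂=1):
  k=0: a=1, p=1, q=1
  k=1: a=4, p=5, q=4
  k=2: a=2, p=11, q=9
  k=3: a=1, p=16, q=13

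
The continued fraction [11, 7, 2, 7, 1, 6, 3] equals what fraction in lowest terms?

30607/2749

Fold from the inside: start with 3/1.
  6 + 1/3 = 19/3
  1 + 3/19 = 22/19
  7 + 19/22 = 173/22
  2 + 22/173 = 368/173
  7 + 173/368 = 2749/368
  11 + 368/2749 = 30607/2749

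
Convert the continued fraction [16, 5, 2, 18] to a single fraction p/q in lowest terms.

Fold from the inside: start with 18/1.
  2 + 1/18 = 37/18
  5 + 18/37 = 203/37
  16 + 37/203 = 3285/203

3285/203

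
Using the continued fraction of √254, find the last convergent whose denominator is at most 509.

7889/495

√254 = [15; 1, 14, 1, 30, …] (period length 4).
Convergents:
  p_0/q_0 = 15/1
  p_1/q_1 = 16/1
  p_2/q_2 = 239/15
  p_3/q_3 = 255/16
  p_4/q_4 = 7889/495
  p_5/q_5 = 8144/511
q_4 = 495 ≤ 509 < 511 = q_5, so the answer is 7889/495.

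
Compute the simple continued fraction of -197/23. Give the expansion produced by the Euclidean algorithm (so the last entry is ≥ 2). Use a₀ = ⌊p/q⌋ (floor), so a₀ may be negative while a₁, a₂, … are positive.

[-9; 2, 3, 3]

-197 = -9×23 + 10
23 = 2×10 + 3
10 = 3×3 + 1
3 = 3×1 + 0  (stop)
So -197/23 = [-9; 2, 3, 3].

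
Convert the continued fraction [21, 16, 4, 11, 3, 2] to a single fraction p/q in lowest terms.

110510/5247

Using pₖ = aₖpₖ₋₁ + pₖ₋₂ and qₖ = aₖqₖ₋₁ + qₖ₋₂:
  k=0: a=21, p=21, q=1
  k=1: a=16, p=337, q=16
  k=2: a=4, p=1369, q=65
  k=3: a=11, p=15396, q=731
  k=4: a=3, p=47557, q=2258
  k=5: a=2, p=110510, q=5247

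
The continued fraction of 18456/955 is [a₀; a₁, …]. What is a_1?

3

18456 = 19·955 + 311   →  a_0 = 19
955 = 3·311 + 22   →  a_1 = 3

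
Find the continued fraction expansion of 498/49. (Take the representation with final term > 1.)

498 = 10·49 + 8
49 = 6·8 + 1
8 = 8·1 + 0  (stop)
So 498/49 = [10; 6, 8].

[10; 6, 8]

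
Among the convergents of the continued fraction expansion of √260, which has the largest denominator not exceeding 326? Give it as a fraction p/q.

4144/257

√260 = [16; 8, 32, …] (period length 2).
Convergents:
  p_0/q_0 = 16/1
  p_1/q_1 = 129/8
  p_2/q_2 = 4144/257
  p_3/q_3 = 33281/2064
q_2 = 257 ≤ 326 < 2064 = q_3, so the answer is 4144/257.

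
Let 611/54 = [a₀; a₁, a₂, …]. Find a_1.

3

611 = 11·54 + 17   →  a_0 = 11
54 = 3·17 + 3   →  a_1 = 3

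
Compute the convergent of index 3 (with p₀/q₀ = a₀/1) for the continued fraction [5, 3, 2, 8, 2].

Using pₖ = aₖpₖ₋₁ + pₖ₋₂, qₖ = aₖqₖ₋₁ + qₖ₋₂ (with p₋₁=1, p₋₂=0, q₋₁=0, q₋₂=1):
  k=0: a=5, p=5, q=1
  k=1: a=3, p=16, q=3
  k=2: a=2, p=37, q=7
  k=3: a=8, p=312, q=59

312/59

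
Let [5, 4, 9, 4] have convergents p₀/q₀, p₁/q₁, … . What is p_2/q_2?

194/37

Using pₖ = aₖpₖ₋₁ + pₖ₋₂, qₖ = aₖqₖ₋₁ + qₖ₋₂ (with p₋₁=1, p₋₂=0, q₋₁=0, q₋₂=1):
  k=0: a=5, p=5, q=1
  k=1: a=4, p=21, q=4
  k=2: a=9, p=194, q=37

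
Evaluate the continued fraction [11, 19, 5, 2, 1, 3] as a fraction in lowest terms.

Using pₖ = aₖpₖ₋₁ + pₖ₋₂ and qₖ = aₖqₖ₋₁ + qₖ₋₂:
  k=0: a=11, p=11, q=1
  k=1: a=19, p=210, q=19
  k=2: a=5, p=1061, q=96
  k=3: a=2, p=2332, q=211
  k=4: a=1, p=3393, q=307
  k=5: a=3, p=12511, q=1132

12511/1132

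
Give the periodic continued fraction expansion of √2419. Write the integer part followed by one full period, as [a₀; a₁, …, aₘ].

a₀ = ⌊√2419⌋ = 49.
With m₀=0, d₀=1 and mₖ₊₁ = dₖaₖ − mₖ, dₖ₊₁ = (n − mₖ₊₁²)/dₖ, aₖ₊₁ = ⌊(a₀+mₖ₊₁)/dₖ₊₁⌋:
  k=1: m=49, d=18, a=5
  k=2: m=41, d=41, a=2
  k=3: m=41, d=18, a=5
  k=4: m=49, d=1, a=98
d=1 and a=2a₀=98 at k=4, so the next step gives (m, d) = (49, 18) again — its k=1 value — and the period has length 4.

[49; 5, 2, 5, 98]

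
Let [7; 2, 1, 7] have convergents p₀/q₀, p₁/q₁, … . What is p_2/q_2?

22/3

Using pₖ = aₖpₖ₋₁ + pₖ₋₂, qₖ = aₖqₖ₋₁ + qₖ₋₂ (with p₋₁=1, p₋₂=0, q₋₁=0, q₋₂=1):
  k=0: a=7, p=7, q=1
  k=1: a=2, p=15, q=2
  k=2: a=1, p=22, q=3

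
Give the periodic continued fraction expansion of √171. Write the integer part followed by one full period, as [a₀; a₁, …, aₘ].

a₀ = ⌊√171⌋ = 13.
With m₀=0, d₀=1 and mₖ₊₁ = dₖaₖ − mₖ, dₖ₊₁ = (n − mₖ₊₁²)/dₖ, aₖ₊₁ = ⌊(a₀+mₖ₊₁)/dₖ₊₁⌋:
  k=1: m=13, d=2, a=13
  k=2: m=13, d=1, a=26
d=1 and a=2a₀=26 at k=2, so the next step gives (m, d) = (13, 2) again — its k=1 value — and the period has length 2.

[13; 13, 26]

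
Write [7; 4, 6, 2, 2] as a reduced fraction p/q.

963/133

Fold from the inside: start with 2/1.
  2 + 1/2 = 5/2
  6 + 2/5 = 32/5
  4 + 5/32 = 133/32
  7 + 32/133 = 963/133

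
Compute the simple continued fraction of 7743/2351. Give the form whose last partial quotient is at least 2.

7743 = 3×2351 + 690
2351 = 3×690 + 281
690 = 2×281 + 128
281 = 2×128 + 25
128 = 5×25 + 3
25 = 8×3 + 1
3 = 3×1 + 0  (stop)
So 7743/2351 = [3; 3, 2, 2, 5, 8, 3].

[3; 3, 2, 2, 5, 8, 3]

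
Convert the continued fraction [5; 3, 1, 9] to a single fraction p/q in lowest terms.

205/39

Using pₖ = aₖpₖ₋₁ + pₖ₋₂ and qₖ = aₖqₖ₋₁ + qₖ₋₂:
  k=0: a=5, p=5, q=1
  k=1: a=3, p=16, q=3
  k=2: a=1, p=21, q=4
  k=3: a=9, p=205, q=39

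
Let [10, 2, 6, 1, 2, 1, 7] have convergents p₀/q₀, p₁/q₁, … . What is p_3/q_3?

157/15

Using pₖ = aₖpₖ₋₁ + pₖ₋₂, qₖ = aₖqₖ₋₁ + qₖ₋₂ (with p₋₁=1, p₋₂=0, q₋₁=0, q₋₂=1):
  k=0: a=10, p=10, q=1
  k=1: a=2, p=21, q=2
  k=2: a=6, p=136, q=13
  k=3: a=1, p=157, q=15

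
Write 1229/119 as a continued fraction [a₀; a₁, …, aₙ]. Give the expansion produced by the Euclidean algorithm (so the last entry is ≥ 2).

[10; 3, 19, 2]

1229 = 10*119 + 39
119 = 3*39 + 2
39 = 19*2 + 1
2 = 2*1 + 0  (stop)
So 1229/119 = [10; 3, 19, 2].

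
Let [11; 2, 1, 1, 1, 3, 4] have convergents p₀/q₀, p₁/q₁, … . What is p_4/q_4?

Using pₖ = aₖpₖ₋₁ + pₖ₋₂, qₖ = aₖqₖ₋₁ + qₖ₋₂ (with p₋₁=1, p₋₂=0, q₋₁=0, q₋₂=1):
  k=0: a=11, p=11, q=1
  k=1: a=2, p=23, q=2
  k=2: a=1, p=34, q=3
  k=3: a=1, p=57, q=5
  k=4: a=1, p=91, q=8

91/8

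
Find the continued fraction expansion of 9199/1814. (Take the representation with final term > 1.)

[5; 14, 16, 8]

9199 = 5*1814 + 129
1814 = 14*129 + 8
129 = 16*8 + 1
8 = 8*1 + 0  (stop)
So 9199/1814 = [5; 14, 16, 8].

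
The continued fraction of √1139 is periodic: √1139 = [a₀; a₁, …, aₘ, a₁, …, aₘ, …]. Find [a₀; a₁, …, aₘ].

a₀ = ⌊√1139⌋ = 33.
With m₀=0, d₀=1 and mₖ₊₁ = dₖaₖ − mₖ, dₖ₊₁ = (n − mₖ₊₁²)/dₖ, aₖ₊₁ = ⌊(a₀+mₖ₊₁)/dₖ₊₁⌋:
  k=1: m=33, d=50, a=1
  k=2: m=17, d=17, a=2
  k=3: m=17, d=50, a=1
  k=4: m=33, d=1, a=66
d=1 and a=2a₀=66 at k=4, so the next step gives (m, d) = (33, 50) again — its k=1 value — and the period has length 4.

[33; 1, 2, 1, 66]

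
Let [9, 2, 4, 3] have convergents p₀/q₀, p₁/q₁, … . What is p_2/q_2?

85/9

Using pₖ = aₖpₖ₋₁ + pₖ₋₂, qₖ = aₖqₖ₋₁ + qₖ₋₂ (with p₋₁=1, p₋₂=0, q₋₁=0, q₋₂=1):
  k=0: a=9, p=9, q=1
  k=1: a=2, p=19, q=2
  k=2: a=4, p=85, q=9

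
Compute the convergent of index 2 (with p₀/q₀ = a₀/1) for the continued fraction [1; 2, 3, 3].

Using pₖ = aₖpₖ₋₁ + pₖ₋₂, qₖ = aₖqₖ₋₁ + qₖ₋₂ (with p₋₁=1, p₋₂=0, q₋₁=0, q₋₂=1):
  k=0: a=1, p=1, q=1
  k=1: a=2, p=3, q=2
  k=2: a=3, p=10, q=7

10/7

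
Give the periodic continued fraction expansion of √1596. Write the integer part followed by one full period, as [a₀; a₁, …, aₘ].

[39; 1, 18, 1, 78]

a₀ = ⌊√1596⌋ = 39.
With m₀=0, d₀=1 and mₖ₊₁ = dₖaₖ − mₖ, dₖ₊₁ = (n − mₖ₊₁²)/dₖ, aₖ₊₁ = ⌊(a₀+mₖ₊₁)/dₖ₊₁⌋:
  k=1: m=39, d=75, a=1
  k=2: m=36, d=4, a=18
  k=3: m=36, d=75, a=1
  k=4: m=39, d=1, a=78
d=1 and a=2a₀=78 at k=4, so the next step gives (m, d) = (39, 75) again — its k=1 value — and the period has length 4.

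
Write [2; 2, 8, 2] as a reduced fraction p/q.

Using pₖ = aₖpₖ₋₁ + pₖ₋₂ and qₖ = aₖqₖ₋₁ + qₖ₋₂:
  k=0: a=2, p=2, q=1
  k=1: a=2, p=5, q=2
  k=2: a=8, p=42, q=17
  k=3: a=2, p=89, q=36

89/36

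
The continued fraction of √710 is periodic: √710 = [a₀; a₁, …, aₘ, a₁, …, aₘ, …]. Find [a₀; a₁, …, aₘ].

a₀ = ⌊√710⌋ = 26.

[26; 1, 1, 1, 4, 1, 1, 1, 52]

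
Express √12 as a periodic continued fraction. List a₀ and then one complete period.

a₀ = ⌊√12⌋ = 3.
With m₀=0, d₀=1 and mₖ₊₁ = dₖaₖ − mₖ, dₖ₊₁ = (n − mₖ₊₁²)/dₖ, aₖ₊₁ = ⌊(a₀+mₖ₊₁)/dₖ₊₁⌋:
  k=1: m=3, d=3, a=2
  k=2: m=3, d=1, a=6
d=1 and a=2a₀=6 at k=2, so the next step gives (m, d) = (3, 3) again — its k=1 value — and the period has length 2.

[3; 2, 6]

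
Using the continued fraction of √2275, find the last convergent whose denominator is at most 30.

1097/23

√2275 = [47; 1, 2, 3, 2, 1, 94, …] (period length 6).
Convergents:
  p_0/q_0 = 47/1
  p_1/q_1 = 48/1
  p_2/q_2 = 143/3
  p_3/q_3 = 477/10
  p_4/q_4 = 1097/23
  p_5/q_5 = 1574/33
q_4 = 23 ≤ 30 < 33 = q_5, so the answer is 1097/23.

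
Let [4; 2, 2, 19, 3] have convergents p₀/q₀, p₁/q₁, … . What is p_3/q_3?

427/97

Using pₖ = aₖpₖ₋₁ + pₖ₋₂, qₖ = aₖqₖ₋₁ + qₖ₋₂ (with p₋₁=1, p₋₂=0, q₋₁=0, q₋₂=1):
  k=0: a=4, p=4, q=1
  k=1: a=2, p=9, q=2
  k=2: a=2, p=22, q=5
  k=3: a=19, p=427, q=97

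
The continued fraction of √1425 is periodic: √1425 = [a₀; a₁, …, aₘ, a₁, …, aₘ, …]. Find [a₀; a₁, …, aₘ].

a₀ = ⌊√1425⌋ = 37.
With m₀=0, d₀=1 and mₖ₊₁ = dₖaₖ − mₖ, dₖ₊₁ = (n − mₖ₊₁²)/dₖ, aₖ₊₁ = ⌊(a₀+mₖ₊₁)/dₖ₊₁⌋:
  k=1: m=37, d=56, a=1
  k=2: m=19, d=19, a=2
  k=3: m=19, d=56, a=1
  k=4: m=37, d=1, a=74
d=1 and a=2a₀=74 at k=4, so the next step gives (m, d) = (37, 56) again — its k=1 value — and the period has length 4.

[37; 1, 2, 1, 74]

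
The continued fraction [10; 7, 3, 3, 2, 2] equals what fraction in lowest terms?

4146/409

Using pₖ = aₖpₖ₋₁ + pₖ₋₂ and qₖ = aₖqₖ₋₁ + qₖ₋₂:
  k=0: a=10, p=10, q=1
  k=1: a=7, p=71, q=7
  k=2: a=3, p=223, q=22
  k=3: a=3, p=740, q=73
  k=4: a=2, p=1703, q=168
  k=5: a=2, p=4146, q=409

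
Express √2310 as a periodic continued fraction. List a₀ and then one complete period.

[48; 16, 96]

a₀ = ⌊√2310⌋ = 48.
With m₀=0, d₀=1 and mₖ₊₁ = dₖaₖ − mₖ, dₖ₊₁ = (n − mₖ₊₁²)/dₖ, aₖ₊₁ = ⌊(a₀+mₖ₊₁)/dₖ₊₁⌋:
  k=1: m=48, d=6, a=16
  k=2: m=48, d=1, a=96
d=1 and a=2a₀=96 at k=2, so the next step gives (m, d) = (48, 6) again — its k=1 value — and the period has length 2.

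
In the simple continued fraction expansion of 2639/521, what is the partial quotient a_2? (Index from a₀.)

2639 = 5·521 + 34   →  a_0 = 5
521 = 15·34 + 11   →  a_1 = 15
34 = 3·11 + 1   →  a_2 = 3

3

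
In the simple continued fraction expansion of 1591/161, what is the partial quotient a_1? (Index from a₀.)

1591 = 9·161 + 142   →  a_0 = 9
161 = 1·142 + 19   →  a_1 = 1

1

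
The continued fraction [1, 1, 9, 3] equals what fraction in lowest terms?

59/31

Fold from the inside: start with 3/1.
  9 + 1/3 = 28/3
  1 + 3/28 = 31/28
  1 + 28/31 = 59/31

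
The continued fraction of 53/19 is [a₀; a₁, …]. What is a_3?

1

53 = 2·19 + 15   →  a_0 = 2
19 = 1·15 + 4   →  a_1 = 1
15 = 3·4 + 3   →  a_2 = 3
4 = 1·3 + 1   →  a_3 = 1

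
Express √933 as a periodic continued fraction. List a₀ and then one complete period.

[30; 1, 1, 5, 20, 5, 1, 1, 60]

a₀ = ⌊√933⌋ = 30.
With m₀=0, d₀=1 and mₖ₊₁ = dₖaₖ − mₖ, dₖ₊₁ = (n − mₖ₊₁²)/dₖ, aₖ₊₁ = ⌊(a₀+mₖ₊₁)/dₖ₊₁⌋:
  k=1: m=30, d=33, a=1
  k=2: m=3, d=28, a=1
  k=3: m=25, d=11, a=5
  k=4: m=30, d=3, a=20
  k=5: m=30, d=11, a=5
  k=6: m=25, d=28, a=1
  k=7: m=3, d=33, a=1
  k=8: m=30, d=1, a=60
d=1 and a=2a₀=60 at k=8, so the next step gives (m, d) = (30, 33) again — its k=1 value — and the period has length 8.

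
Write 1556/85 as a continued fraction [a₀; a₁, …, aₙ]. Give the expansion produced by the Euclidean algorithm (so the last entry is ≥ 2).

[18; 3, 3, 1, 2, 2]

1556 = 18*85 + 26
85 = 3*26 + 7
26 = 3*7 + 5
7 = 1*5 + 2
5 = 2*2 + 1
2 = 2*1 + 0  (stop)
So 1556/85 = [18; 3, 3, 1, 2, 2].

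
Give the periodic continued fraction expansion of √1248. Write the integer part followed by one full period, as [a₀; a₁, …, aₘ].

a₀ = ⌊√1248⌋ = 35.
With m₀=0, d₀=1 and mₖ₊₁ = dₖaₖ − mₖ, dₖ₊₁ = (n − mₖ₊₁²)/dₖ, aₖ₊₁ = ⌊(a₀+mₖ₊₁)/dₖ₊₁⌋:
  k=1: m=35, d=23, a=3
  k=2: m=34, d=4, a=17
  k=3: m=34, d=23, a=3
  k=4: m=35, d=1, a=70
d=1 and a=2a₀=70 at k=4, so the next step gives (m, d) = (35, 23) again — its k=1 value — and the period has length 4.

[35; 3, 17, 3, 70]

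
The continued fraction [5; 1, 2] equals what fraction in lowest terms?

Fold from the inside: start with 2/1.
  1 + 1/2 = 3/2
  5 + 2/3 = 17/3

17/3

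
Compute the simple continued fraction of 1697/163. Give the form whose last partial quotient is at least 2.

[10; 2, 2, 3, 4, 2]

1697 = 10*163 + 67
163 = 2*67 + 29
67 = 2*29 + 9
29 = 3*9 + 2
9 = 4*2 + 1
2 = 2*1 + 0  (stop)
So 1697/163 = [10; 2, 2, 3, 4, 2].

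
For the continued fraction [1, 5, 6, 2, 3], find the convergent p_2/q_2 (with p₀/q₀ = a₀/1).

37/31

Using pₖ = aₖpₖ₋₁ + pₖ₋₂, qₖ = aₖqₖ₋₁ + qₖ₋₂ (with p₋₁=1, p₋₂=0, q₋₁=0, q₋₂=1):
  k=0: a=1, p=1, q=1
  k=1: a=5, p=6, q=5
  k=2: a=6, p=37, q=31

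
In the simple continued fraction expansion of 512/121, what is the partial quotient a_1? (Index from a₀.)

512 = 4·121 + 28   →  a_0 = 4
121 = 4·28 + 9   →  a_1 = 4

4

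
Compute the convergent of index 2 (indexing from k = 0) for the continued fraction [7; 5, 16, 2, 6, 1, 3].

583/81

Using pₖ = aₖpₖ₋₁ + pₖ₋₂, qₖ = aₖqₖ₋₁ + qₖ₋₂ (with p₋₁=1, p₋₂=0, q₋₁=0, q₋₂=1):
  k=0: a=7, p=7, q=1
  k=1: a=5, p=36, q=5
  k=2: a=16, p=583, q=81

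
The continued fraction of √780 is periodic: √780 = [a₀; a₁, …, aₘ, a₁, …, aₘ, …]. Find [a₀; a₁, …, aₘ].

[27; 1, 12, 1, 54]

a₀ = ⌊√780⌋ = 27.
With m₀=0, d₀=1 and mₖ₊₁ = dₖaₖ − mₖ, dₖ₊₁ = (n − mₖ₊₁²)/dₖ, aₖ₊₁ = ⌊(a₀+mₖ₊₁)/dₖ₊₁⌋:
  k=1: m=27, d=51, a=1
  k=2: m=24, d=4, a=12
  k=3: m=24, d=51, a=1
  k=4: m=27, d=1, a=54
d=1 and a=2a₀=54 at k=4, so the next step gives (m, d) = (27, 51) again — its k=1 value — and the period has length 4.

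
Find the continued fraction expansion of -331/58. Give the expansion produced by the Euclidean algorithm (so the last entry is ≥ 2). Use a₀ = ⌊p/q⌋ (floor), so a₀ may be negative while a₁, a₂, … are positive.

[-6; 3, 2, 2, 3]

-331 = -6×58 + 17
58 = 3×17 + 7
17 = 2×7 + 3
7 = 2×3 + 1
3 = 3×1 + 0  (stop)
So -331/58 = [-6; 3, 2, 2, 3].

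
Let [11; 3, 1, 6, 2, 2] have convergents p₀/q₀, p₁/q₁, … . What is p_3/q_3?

Using pₖ = aₖpₖ₋₁ + pₖ₋₂, qₖ = aₖqₖ₋₁ + qₖ₋₂ (with p₋₁=1, p₋₂=0, q₋₁=0, q₋₂=1):
  k=0: a=11, p=11, q=1
  k=1: a=3, p=34, q=3
  k=2: a=1, p=45, q=4
  k=3: a=6, p=304, q=27

304/27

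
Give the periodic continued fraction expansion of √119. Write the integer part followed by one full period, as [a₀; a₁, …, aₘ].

[10; 1, 9, 1, 20]

a₀ = ⌊√119⌋ = 10.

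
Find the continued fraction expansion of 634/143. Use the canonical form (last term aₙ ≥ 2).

634 = 4·143 + 62
143 = 2·62 + 19
62 = 3·19 + 5
19 = 3·5 + 4
5 = 1·4 + 1
4 = 4·1 + 0  (stop)
So 634/143 = [4; 2, 3, 3, 1, 4].

[4; 2, 3, 3, 1, 4]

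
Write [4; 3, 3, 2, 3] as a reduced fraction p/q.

Using pₖ = aₖpₖ₋₁ + pₖ₋₂ and qₖ = aₖqₖ₋₁ + qₖ₋₂:
  k=0: a=4, p=4, q=1
  k=1: a=3, p=13, q=3
  k=2: a=3, p=43, q=10
  k=3: a=2, p=99, q=23
  k=4: a=3, p=340, q=79

340/79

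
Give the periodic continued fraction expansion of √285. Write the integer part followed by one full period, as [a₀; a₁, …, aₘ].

[16; 1, 7, 2, 7, 1, 32]

a₀ = ⌊√285⌋ = 16.
With m₀=0, d₀=1 and mₖ₊₁ = dₖaₖ − mₖ, dₖ₊₁ = (n − mₖ₊₁²)/dₖ, aₖ₊₁ = ⌊(a₀+mₖ₊₁)/dₖ₊₁⌋:
  k=1: m=16, d=29, a=1
  k=2: m=13, d=4, a=7
  k=3: m=15, d=15, a=2
  k=4: m=15, d=4, a=7
  k=5: m=13, d=29, a=1
  k=6: m=16, d=1, a=32
d=1 and a=2a₀=32 at k=6, so the next step gives (m, d) = (16, 29) again — its k=1 value — and the period has length 6.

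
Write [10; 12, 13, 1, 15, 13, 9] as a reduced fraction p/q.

3218210/319177

Using pₖ = aₖpₖ₋₁ + pₖ₋₂ and qₖ = aₖqₖ₋₁ + qₖ₋₂:
  k=0: a=10, p=10, q=1
  k=1: a=12, p=121, q=12
  k=2: a=13, p=1583, q=157
  k=3: a=1, p=1704, q=169
  k=4: a=15, p=27143, q=2692
  k=5: a=13, p=354563, q=35165
  k=6: a=9, p=3218210, q=319177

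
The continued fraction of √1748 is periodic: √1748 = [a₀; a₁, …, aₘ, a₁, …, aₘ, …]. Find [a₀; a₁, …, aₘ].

a₀ = ⌊√1748⌋ = 41.

[41; 1, 4, 4, 4, 1, 82]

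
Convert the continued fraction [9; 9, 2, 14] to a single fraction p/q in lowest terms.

Fold from the inside: start with 14/1.
  2 + 1/14 = 29/14
  9 + 14/29 = 275/29
  9 + 29/275 = 2504/275

2504/275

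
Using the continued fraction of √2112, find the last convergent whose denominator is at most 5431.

√2112 = [45; 1, 21, 1, 90, …] (period length 4).
Convergents:
  p_0/q_0 = 45/1
  p_1/q_1 = 46/1
  p_2/q_2 = 1011/22
  p_3/q_3 = 1057/23
  p_4/q_4 = 96141/2092
  p_5/q_5 = 97198/2115
  p_6/q_6 = 2137299/46507
q_5 = 2115 ≤ 5431 < 46507 = q_6, so the answer is 97198/2115.

97198/2115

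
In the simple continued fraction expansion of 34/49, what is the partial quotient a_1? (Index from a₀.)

1

34 = 0·49 + 34   →  a_0 = 0
49 = 1·34 + 15   →  a_1 = 1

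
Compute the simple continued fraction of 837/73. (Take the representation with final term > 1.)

837 = 11·73 + 34
73 = 2·34 + 5
34 = 6·5 + 4
5 = 1·4 + 1
4 = 4·1 + 0  (stop)
So 837/73 = [11; 2, 6, 1, 4].

[11; 2, 6, 1, 4]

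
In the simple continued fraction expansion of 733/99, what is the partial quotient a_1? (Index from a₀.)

2

733 = 7·99 + 40   →  a_0 = 7
99 = 2·40 + 19   →  a_1 = 2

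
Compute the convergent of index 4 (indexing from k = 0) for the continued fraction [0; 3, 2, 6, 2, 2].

28/97

Using pₖ = aₖpₖ₋₁ + pₖ₋₂, qₖ = aₖqₖ₋₁ + qₖ₋₂ (with p₋₁=1, p₋₂=0, q₋₁=0, q₋₂=1):
  k=0: a=0, p=0, q=1
  k=1: a=3, p=1, q=3
  k=2: a=2, p=2, q=7
  k=3: a=6, p=13, q=45
  k=4: a=2, p=28, q=97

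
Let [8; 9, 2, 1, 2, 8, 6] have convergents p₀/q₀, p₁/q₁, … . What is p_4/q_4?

Using pₖ = aₖpₖ₋₁ + pₖ₋₂, qₖ = aₖqₖ₋₁ + qₖ₋₂ (with p₋₁=1, p₋₂=0, q₋₁=0, q₋₂=1):
  k=0: a=8, p=8, q=1
  k=1: a=9, p=73, q=9
  k=2: a=2, p=154, q=19
  k=3: a=1, p=227, q=28
  k=4: a=2, p=608, q=75

608/75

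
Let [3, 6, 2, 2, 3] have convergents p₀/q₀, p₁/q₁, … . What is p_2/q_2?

41/13

Using pₖ = aₖpₖ₋₁ + pₖ₋₂, qₖ = aₖqₖ₋₁ + qₖ₋₂ (with p₋₁=1, p₋₂=0, q₋₁=0, q₋₂=1):
  k=0: a=3, p=3, q=1
  k=1: a=6, p=19, q=6
  k=2: a=2, p=41, q=13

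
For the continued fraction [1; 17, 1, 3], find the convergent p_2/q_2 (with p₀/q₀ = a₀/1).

Using pₖ = aₖpₖ₋₁ + pₖ₋₂, qₖ = aₖqₖ₋₁ + qₖ₋₂ (with p₋₁=1, p₋₂=0, q₋₁=0, q₋₂=1):
  k=0: a=1, p=1, q=1
  k=1: a=17, p=18, q=17
  k=2: a=1, p=19, q=18

19/18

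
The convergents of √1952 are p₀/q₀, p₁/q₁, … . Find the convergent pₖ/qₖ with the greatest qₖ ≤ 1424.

√1952 = [44; 5, 1, 1, 21, 1, 1, 5, 88, …] (period length 8).
Convergents:
  p_0/q_0 = 44/1
  p_1/q_1 = 221/5
  p_2/q_2 = 265/6
  p_3/q_3 = 486/11
  p_4/q_4 = 10471/237
  p_5/q_5 = 10957/248
  p_6/q_6 = 21428/485
  p_7/q_7 = 118097/2673
q_6 = 485 ≤ 1424 < 2673 = q_7, so the answer is 21428/485.

21428/485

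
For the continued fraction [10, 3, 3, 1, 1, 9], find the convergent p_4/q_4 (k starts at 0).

237/23

Using pₖ = aₖpₖ₋₁ + pₖ₋₂, qₖ = aₖqₖ₋₁ + qₖ₋₂ (with p₋₁=1, p₋₂=0, q₋₁=0, q₋₂=1):
  k=0: a=10, p=10, q=1
  k=1: a=3, p=31, q=3
  k=2: a=3, p=103, q=10
  k=3: a=1, p=134, q=13
  k=4: a=1, p=237, q=23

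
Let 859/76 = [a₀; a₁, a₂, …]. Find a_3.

859 = 11·76 + 23   →  a_0 = 11
76 = 3·23 + 7   →  a_1 = 3
23 = 3·7 + 2   →  a_2 = 3
7 = 3·2 + 1   →  a_3 = 3

3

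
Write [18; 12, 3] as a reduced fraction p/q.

Using pₖ = aₖpₖ₋₁ + pₖ₋₂ and qₖ = aₖqₖ₋₁ + qₖ₋₂:
  k=0: a=18, p=18, q=1
  k=1: a=12, p=217, q=12
  k=2: a=3, p=669, q=37

669/37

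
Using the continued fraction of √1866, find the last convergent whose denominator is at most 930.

√1866 = [43; 5, 14, 5, 86, …] (period length 4).
Convergents:
  p_0/q_0 = 43/1
  p_1/q_1 = 216/5
  p_2/q_2 = 3067/71
  p_3/q_3 = 15551/360
  p_4/q_4 = 1340453/31031
q_3 = 360 ≤ 930 < 31031 = q_4, so the answer is 15551/360.

15551/360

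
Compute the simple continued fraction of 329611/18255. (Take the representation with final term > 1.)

[18; 17, 1, 7, 3, 3, 12]

329611 = 18×18255 + 1021
18255 = 17×1021 + 898
1021 = 1×898 + 123
898 = 7×123 + 37
123 = 3×37 + 12
37 = 3×12 + 1
12 = 12×1 + 0  (stop)
So 329611/18255 = [18; 17, 1, 7, 3, 3, 12].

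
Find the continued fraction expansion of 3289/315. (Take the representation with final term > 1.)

3289 = 10·315 + 139
315 = 2·139 + 37
139 = 3·37 + 28
37 = 1·28 + 9
28 = 3·9 + 1
9 = 9·1 + 0  (stop)
So 3289/315 = [10; 2, 3, 1, 3, 9].

[10; 2, 3, 1, 3, 9]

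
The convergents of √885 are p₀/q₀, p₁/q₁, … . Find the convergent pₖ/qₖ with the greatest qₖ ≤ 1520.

28321/952

√885 = [29; 1, 2, 1, 58, …] (period length 4).
Convergents:
  p_0/q_0 = 29/1
  p_1/q_1 = 30/1
  p_2/q_2 = 89/3
  p_3/q_3 = 119/4
  p_4/q_4 = 6991/235
  p_5/q_5 = 7110/239
  p_6/q_6 = 21211/713
  p_7/q_7 = 28321/952
  p_8/q_8 = 1663829/55929
q_7 = 952 ≤ 1520 < 55929 = q_8, so the answer is 28321/952.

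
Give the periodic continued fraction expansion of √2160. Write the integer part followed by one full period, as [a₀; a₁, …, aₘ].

a₀ = ⌊√2160⌋ = 46.
With m₀=0, d₀=1 and mₖ₊₁ = dₖaₖ − mₖ, dₖ₊₁ = (n − mₖ₊₁²)/dₖ, aₖ₊₁ = ⌊(a₀+mₖ₊₁)/dₖ₊₁⌋:
  k=1: m=46, d=44, a=2
  k=2: m=42, d=9, a=9
  k=3: m=39, d=71, a=1
  k=4: m=32, d=16, a=4
  k=5: m=32, d=71, a=1
  k=6: m=39, d=9, a=9
  k=7: m=42, d=44, a=2
  k=8: m=46, d=1, a=92
d=1 and a=2a₀=92 at k=8, so the next step gives (m, d) = (46, 44) again — its k=1 value — and the period has length 8.

[46; 2, 9, 1, 4, 1, 9, 2, 92]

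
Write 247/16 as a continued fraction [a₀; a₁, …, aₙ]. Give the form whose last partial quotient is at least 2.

[15; 2, 3, 2]

247 = 15·16 + 7
16 = 2·7 + 2
7 = 3·2 + 1
2 = 2·1 + 0  (stop)
So 247/16 = [15; 2, 3, 2].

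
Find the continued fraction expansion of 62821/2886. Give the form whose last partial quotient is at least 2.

62821 = 21×2886 + 2215
2886 = 1×2215 + 671
2215 = 3×671 + 202
671 = 3×202 + 65
202 = 3×65 + 7
65 = 9×7 + 2
7 = 3×2 + 1
2 = 2×1 + 0  (stop)
So 62821/2886 = [21; 1, 3, 3, 3, 9, 3, 2].

[21; 1, 3, 3, 3, 9, 3, 2]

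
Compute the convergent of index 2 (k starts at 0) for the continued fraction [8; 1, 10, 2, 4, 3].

98/11

Using pₖ = aₖpₖ₋₁ + pₖ₋₂, qₖ = aₖqₖ₋₁ + qₖ₋₂ (with p₋₁=1, p₋₂=0, q₋₁=0, q₋₂=1):
  k=0: a=8, p=8, q=1
  k=1: a=1, p=9, q=1
  k=2: a=10, p=98, q=11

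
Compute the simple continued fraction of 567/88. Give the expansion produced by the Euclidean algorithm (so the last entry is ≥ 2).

567 = 6·88 + 39
88 = 2·39 + 10
39 = 3·10 + 9
10 = 1·9 + 1
9 = 9·1 + 0  (stop)
So 567/88 = [6; 2, 3, 1, 9].

[6; 2, 3, 1, 9]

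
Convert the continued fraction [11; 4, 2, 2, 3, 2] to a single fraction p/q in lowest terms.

1931/172

Fold from the inside: start with 2/1.
  3 + 1/2 = 7/2
  2 + 2/7 = 16/7
  2 + 7/16 = 39/16
  4 + 16/39 = 172/39
  11 + 39/172 = 1931/172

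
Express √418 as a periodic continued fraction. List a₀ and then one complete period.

a₀ = ⌊√418⌋ = 20.
With m₀=0, d₀=1 and mₖ₊₁ = dₖaₖ − mₖ, dₖ₊₁ = (n − mₖ₊₁²)/dₖ, aₖ₊₁ = ⌊(a₀+mₖ₊₁)/dₖ₊₁⌋:
  k=1: m=20, d=18, a=2
  k=2: m=16, d=9, a=4
  k=3: m=20, d=2, a=20
  k=4: m=20, d=9, a=4
  k=5: m=16, d=18, a=2
  k=6: m=20, d=1, a=40
d=1 and a=2a₀=40 at k=6, so the next step gives (m, d) = (20, 18) again — its k=1 value — and the period has length 6.

[20; 2, 4, 20, 4, 2, 40]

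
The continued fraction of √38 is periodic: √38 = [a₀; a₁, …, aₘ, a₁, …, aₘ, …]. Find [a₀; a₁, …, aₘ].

[6; 6, 12]

a₀ = ⌊√38⌋ = 6.
With m₀=0, d₀=1 and mₖ₊₁ = dₖaₖ − mₖ, dₖ₊₁ = (n − mₖ₊₁²)/dₖ, aₖ₊₁ = ⌊(a₀+mₖ₊₁)/dₖ₊₁⌋:
  k=1: m=6, d=2, a=6
  k=2: m=6, d=1, a=12
d=1 and a=2a₀=12 at k=2, so the next step gives (m, d) = (6, 2) again — its k=1 value — and the period has length 2.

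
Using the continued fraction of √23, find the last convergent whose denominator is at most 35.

√23 = [4; 1, 3, 1, 8, …] (period length 4).
Convergents:
  p_0/q_0 = 4/1
  p_1/q_1 = 5/1
  p_2/q_2 = 19/4
  p_3/q_3 = 24/5
  p_4/q_4 = 211/44
q_3 = 5 ≤ 35 < 44 = q_4, so the answer is 24/5.

24/5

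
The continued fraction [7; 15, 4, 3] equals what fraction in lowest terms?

1399/198

Using pₖ = aₖpₖ₋₁ + pₖ₋₂ and qₖ = aₖqₖ₋₁ + qₖ₋₂:
  k=0: a=7, p=7, q=1
  k=1: a=15, p=106, q=15
  k=2: a=4, p=431, q=61
  k=3: a=3, p=1399, q=198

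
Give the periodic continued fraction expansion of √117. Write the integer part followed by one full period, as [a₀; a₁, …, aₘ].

a₀ = ⌊√117⌋ = 10.
With m₀=0, d₀=1 and mₖ₊₁ = dₖaₖ − mₖ, dₖ₊₁ = (n − mₖ₊₁²)/dₖ, aₖ₊₁ = ⌊(a₀+mₖ₊₁)/dₖ₊₁⌋:
  k=1: m=10, d=17, a=1
  k=2: m=7, d=4, a=4
  k=3: m=9, d=9, a=2
  k=4: m=9, d=4, a=4
  k=5: m=7, d=17, a=1
  k=6: m=10, d=1, a=20
d=1 and a=2a₀=20 at k=6, so the next step gives (m, d) = (10, 17) again — its k=1 value — and the period has length 6.

[10; 1, 4, 2, 4, 1, 20]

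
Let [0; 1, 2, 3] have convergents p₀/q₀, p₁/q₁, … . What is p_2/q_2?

2/3

Using pₖ = aₖpₖ₋₁ + pₖ₋₂, qₖ = aₖqₖ₋₁ + qₖ₋₂ (with p₋₁=1, p₋₂=0, q₋₁=0, q₋₂=1):
  k=0: a=0, p=0, q=1
  k=1: a=1, p=1, q=1
  k=2: a=2, p=2, q=3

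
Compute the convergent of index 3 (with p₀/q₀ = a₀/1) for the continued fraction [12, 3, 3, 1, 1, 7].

Using pₖ = aₖpₖ₋₁ + pₖ₋₂, qₖ = aₖqₖ₋₁ + qₖ₋₂ (with p₋₁=1, p₋₂=0, q₋₁=0, q₋₂=1):
  k=0: a=12, p=12, q=1
  k=1: a=3, p=37, q=3
  k=2: a=3, p=123, q=10
  k=3: a=1, p=160, q=13

160/13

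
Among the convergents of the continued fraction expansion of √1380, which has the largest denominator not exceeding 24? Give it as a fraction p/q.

743/20

√1380 = [37; 6, 1, 2, 1, 6, 74, …] (period length 6).
Convergents:
  p_0/q_0 = 37/1
  p_1/q_1 = 223/6
  p_2/q_2 = 260/7
  p_3/q_3 = 743/20
  p_4/q_4 = 1003/27
q_3 = 20 ≤ 24 < 27 = q_4, so the answer is 743/20.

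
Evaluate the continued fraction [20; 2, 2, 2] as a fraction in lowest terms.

245/12

Fold from the inside: start with 2/1.
  2 + 1/2 = 5/2
  2 + 2/5 = 12/5
  20 + 5/12 = 245/12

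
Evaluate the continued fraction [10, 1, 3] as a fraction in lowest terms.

43/4

Using pₖ = aₖpₖ₋₁ + pₖ₋₂ and qₖ = aₖqₖ₋₁ + qₖ₋₂:
  k=0: a=10, p=10, q=1
  k=1: a=1, p=11, q=1
  k=2: a=3, p=43, q=4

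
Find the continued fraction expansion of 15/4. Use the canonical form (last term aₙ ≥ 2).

[3; 1, 3]

15 = 3·4 + 3
4 = 1·3 + 1
3 = 3·1 + 0  (stop)
So 15/4 = [3; 1, 3].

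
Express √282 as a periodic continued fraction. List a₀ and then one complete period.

[16; 1, 3, 1, 4, 1, 3, 1, 32]

a₀ = ⌊√282⌋ = 16.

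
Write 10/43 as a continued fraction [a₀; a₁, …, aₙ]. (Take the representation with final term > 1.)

10 = 0·43 + 10
43 = 4·10 + 3
10 = 3·3 + 1
3 = 3·1 + 0  (stop)
So 10/43 = [0; 4, 3, 3].

[0; 4, 3, 3]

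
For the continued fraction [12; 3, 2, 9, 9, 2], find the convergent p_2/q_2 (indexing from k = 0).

Using pₖ = aₖpₖ₋₁ + pₖ₋₂, qₖ = aₖqₖ₋₁ + qₖ₋₂ (with p₋₁=1, p₋₂=0, q₋₁=0, q₋₂=1):
  k=0: a=12, p=12, q=1
  k=1: a=3, p=37, q=3
  k=2: a=2, p=86, q=7

86/7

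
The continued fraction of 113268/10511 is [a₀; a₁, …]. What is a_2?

3

113268 = 10·10511 + 8158   →  a_0 = 10
10511 = 1·8158 + 2353   →  a_1 = 1
8158 = 3·2353 + 1099   →  a_2 = 3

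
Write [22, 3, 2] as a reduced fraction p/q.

156/7

Using pₖ = aₖpₖ₋₁ + pₖ₋₂ and qₖ = aₖqₖ₋₁ + qₖ₋₂:
  k=0: a=22, p=22, q=1
  k=1: a=3, p=67, q=3
  k=2: a=2, p=156, q=7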